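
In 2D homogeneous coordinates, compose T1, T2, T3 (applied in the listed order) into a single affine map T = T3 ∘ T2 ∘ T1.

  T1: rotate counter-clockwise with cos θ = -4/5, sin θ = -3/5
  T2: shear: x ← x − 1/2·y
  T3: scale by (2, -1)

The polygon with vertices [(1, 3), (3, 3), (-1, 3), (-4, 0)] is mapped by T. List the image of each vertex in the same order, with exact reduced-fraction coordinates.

T1 rotate counter-clockwise with cos θ = -4/5, sin θ = -3/5: (1, 3) → (1, -3); (3, 3) → (-3/5, -21/5); (-1, 3) → (13/5, -9/5); (-4, 0) → (16/5, 12/5)
T2 shear: x ← x − 1/2·y: (1, -3) → (5/2, -3); (-3/5, -21/5) → (3/2, -21/5); (13/5, -9/5) → (7/2, -9/5); (16/5, 12/5) → (2, 12/5)
T3 scale by (2, -1): (5/2, -3) → (5, 3); (3/2, -21/5) → (3, 21/5); (7/2, -9/5) → (7, 9/5); (2, 12/5) → (4, -12/5)

image vertices: (5, 3), (3, 21/5), (7, 9/5), (4, -12/5)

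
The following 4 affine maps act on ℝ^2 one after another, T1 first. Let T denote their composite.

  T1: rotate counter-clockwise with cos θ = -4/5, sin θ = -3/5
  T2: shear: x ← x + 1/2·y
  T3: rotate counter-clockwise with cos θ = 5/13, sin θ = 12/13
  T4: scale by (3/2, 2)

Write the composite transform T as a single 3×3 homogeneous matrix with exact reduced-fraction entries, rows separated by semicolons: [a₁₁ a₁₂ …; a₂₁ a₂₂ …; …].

T = [51/260 159/130 0; -162/65 -16/65 0; 0 0 1]

T1 = [-4/5 3/5 0; -3/5 -4/5 0; 0 0 1]
T2·T1 = [-11/10 1/5 0; -3/5 -4/5 0; 0 0 1]
T3·…·T1 = [17/130 53/65 0; -81/65 -8/65 0; 0 0 1]
T4·…·T1 = [51/260 159/130 0; -162/65 -16/65 0; 0 0 1]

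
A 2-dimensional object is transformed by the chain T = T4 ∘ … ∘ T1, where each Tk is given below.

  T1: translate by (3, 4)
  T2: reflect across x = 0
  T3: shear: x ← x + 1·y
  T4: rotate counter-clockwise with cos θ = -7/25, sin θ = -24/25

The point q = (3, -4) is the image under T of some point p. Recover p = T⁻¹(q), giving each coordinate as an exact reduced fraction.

p = (-2, 0)

T1 = [1 0 3; 0 1 4; 0 0 1]
T2·T1 = [-1 0 -3; 0 1 4; 0 0 1]
T3·…·T1 = [-1 1 1; 0 1 4; 0 0 1]
T4·…·T1 = [7/25 17/25 89/25; 24/25 -31/25 -52/25; 0 0 1]
det M = -1; M⁻¹ = [31/25 17/25 -3; 24/25 -7/25 -4; 0 0 1]
M⁻¹ · (3, -4)ᵀ = (-2, 0)ᵀ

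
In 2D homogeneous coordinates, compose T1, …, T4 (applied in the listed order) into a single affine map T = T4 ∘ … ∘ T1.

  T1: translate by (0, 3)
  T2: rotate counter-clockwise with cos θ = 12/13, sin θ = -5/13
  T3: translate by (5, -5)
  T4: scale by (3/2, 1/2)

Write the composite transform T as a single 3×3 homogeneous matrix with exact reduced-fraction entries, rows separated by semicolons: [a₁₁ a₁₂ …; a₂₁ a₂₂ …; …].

T = [18/13 15/26 120/13; -5/26 6/13 -29/26; 0 0 1]

T1 = [1 0 0; 0 1 3; 0 0 1]
T2·T1 = [12/13 5/13 15/13; -5/13 12/13 36/13; 0 0 1]
T3·…·T1 = [12/13 5/13 80/13; -5/13 12/13 -29/13; 0 0 1]
T4·…·T1 = [18/13 15/26 120/13; -5/26 6/13 -29/26; 0 0 1]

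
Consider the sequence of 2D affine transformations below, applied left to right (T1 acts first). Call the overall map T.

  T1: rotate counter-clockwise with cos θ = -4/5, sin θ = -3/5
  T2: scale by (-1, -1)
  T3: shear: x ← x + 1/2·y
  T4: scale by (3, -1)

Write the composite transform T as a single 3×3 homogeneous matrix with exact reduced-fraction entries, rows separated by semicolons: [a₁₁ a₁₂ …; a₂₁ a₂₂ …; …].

T = [33/10 -3/5 0; -3/5 -4/5 0; 0 0 1]

T1 = [-4/5 3/5 0; -3/5 -4/5 0; 0 0 1]
T2·T1 = [4/5 -3/5 0; 3/5 4/5 0; 0 0 1]
T3·…·T1 = [11/10 -1/5 0; 3/5 4/5 0; 0 0 1]
T4·…·T1 = [33/10 -3/5 0; -3/5 -4/5 0; 0 0 1]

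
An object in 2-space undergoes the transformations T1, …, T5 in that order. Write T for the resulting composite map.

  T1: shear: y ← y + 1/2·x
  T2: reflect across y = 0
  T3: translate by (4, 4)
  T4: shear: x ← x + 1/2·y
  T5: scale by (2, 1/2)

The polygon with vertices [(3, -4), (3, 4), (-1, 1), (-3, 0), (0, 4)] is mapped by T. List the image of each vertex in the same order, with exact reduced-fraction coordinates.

T1 shear: y ← y + 1/2·x: (3, -4) → (3, -5/2); (3, 4) → (3, 11/2); (-1, 1) → (-1, 1/2); (-3, 0) → (-3, -3/2); (0, 4) → (0, 4)
T2 reflect across y = 0: (3, -5/2) → (3, 5/2); (3, 11/2) → (3, -11/2); (-1, 1/2) → (-1, -1/2); (-3, -3/2) → (-3, 3/2); (0, 4) → (0, -4)
T3 translate by (4, 4): (3, 5/2) → (7, 13/2); (3, -11/2) → (7, -3/2); (-1, -1/2) → (3, 7/2); (-3, 3/2) → (1, 11/2); (0, -4) → (4, 0)
T4 shear: x ← x + 1/2·y: (7, 13/2) → (41/4, 13/2); (7, -3/2) → (25/4, -3/2); (3, 7/2) → (19/4, 7/2); (1, 11/2) → (15/4, 11/2); (4, 0) → (4, 0)
T5 scale by (2, 1/2): (41/4, 13/2) → (41/2, 13/4); (25/4, -3/2) → (25/2, -3/4); (19/4, 7/2) → (19/2, 7/4); (15/4, 11/2) → (15/2, 11/4); (4, 0) → (8, 0)

image vertices: (41/2, 13/4), (25/2, -3/4), (19/2, 7/4), (15/2, 11/4), (8, 0)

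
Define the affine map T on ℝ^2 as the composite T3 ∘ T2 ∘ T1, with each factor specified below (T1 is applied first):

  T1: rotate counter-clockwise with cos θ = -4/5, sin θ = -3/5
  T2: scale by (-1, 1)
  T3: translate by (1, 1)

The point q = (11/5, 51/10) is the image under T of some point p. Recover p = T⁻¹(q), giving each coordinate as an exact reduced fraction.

T1 = [-4/5 3/5 0; -3/5 -4/5 0; 0 0 1]
T2·T1 = [4/5 -3/5 0; -3/5 -4/5 0; 0 0 1]
T3·…·T1 = [4/5 -3/5 1; -3/5 -4/5 1; 0 0 1]
det M = -1; M⁻¹ = [4/5 -3/5 -1/5; -3/5 -4/5 7/5; 0 0 1]
M⁻¹ · (11/5, 51/10)ᵀ = (-3/2, -4)ᵀ

p = (-3/2, -4)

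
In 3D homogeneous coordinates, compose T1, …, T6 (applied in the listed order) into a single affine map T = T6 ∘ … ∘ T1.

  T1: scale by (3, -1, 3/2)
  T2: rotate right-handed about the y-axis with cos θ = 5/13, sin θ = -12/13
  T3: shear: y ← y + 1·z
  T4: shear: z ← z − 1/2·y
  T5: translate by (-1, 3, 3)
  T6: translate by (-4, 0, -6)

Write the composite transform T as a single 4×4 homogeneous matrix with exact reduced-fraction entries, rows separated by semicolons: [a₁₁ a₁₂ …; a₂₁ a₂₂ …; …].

T = [15/13 0 -18/13 -5; 36/13 -1 15/26 3; 18/13 1/2 15/52 -3; 0 0 0 1]

T1 = [3 0 0 0; 0 -1 0 0; 0 0 3/2 0; 0 0 0 1]
T2·T1 = [15/13 0 -18/13 0; 0 -1 0 0; 36/13 0 15/26 0; 0 0 0 1]
T3·…·T1 = [15/13 0 -18/13 0; 36/13 -1 15/26 0; 36/13 0 15/26 0; 0 0 0 1]
T4·…·T1 = [15/13 0 -18/13 0; 36/13 -1 15/26 0; 18/13 1/2 15/52 0; 0 0 0 1]
T5·…·T1 = [15/13 0 -18/13 -1; 36/13 -1 15/26 3; 18/13 1/2 15/52 3; 0 0 0 1]
T6·…·T1 = [15/13 0 -18/13 -5; 36/13 -1 15/26 3; 18/13 1/2 15/52 -3; 0 0 0 1]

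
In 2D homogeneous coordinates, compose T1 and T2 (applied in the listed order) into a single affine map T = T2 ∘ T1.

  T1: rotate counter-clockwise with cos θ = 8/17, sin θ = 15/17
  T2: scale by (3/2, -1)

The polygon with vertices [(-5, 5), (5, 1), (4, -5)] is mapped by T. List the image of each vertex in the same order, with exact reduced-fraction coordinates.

T1 rotate counter-clockwise with cos θ = 8/17, sin θ = 15/17: (-5, 5) → (-115/17, -35/17); (5, 1) → (25/17, 83/17); (4, -5) → (107/17, 20/17)
T2 scale by (3/2, -1): (-115/17, -35/17) → (-345/34, 35/17); (25/17, 83/17) → (75/34, -83/17); (107/17, 20/17) → (321/34, -20/17)

image vertices: (-345/34, 35/17), (75/34, -83/17), (321/34, -20/17)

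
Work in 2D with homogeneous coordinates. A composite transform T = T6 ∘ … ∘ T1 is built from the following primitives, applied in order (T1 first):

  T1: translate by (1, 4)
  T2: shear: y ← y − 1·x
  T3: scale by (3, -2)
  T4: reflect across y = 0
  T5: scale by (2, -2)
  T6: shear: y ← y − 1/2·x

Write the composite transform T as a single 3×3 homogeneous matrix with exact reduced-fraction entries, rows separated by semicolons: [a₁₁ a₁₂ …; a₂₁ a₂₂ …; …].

T1 = [1 0 1; 0 1 4; 0 0 1]
T2·T1 = [1 0 1; -1 1 3; 0 0 1]
T3·…·T1 = [3 0 3; 2 -2 -6; 0 0 1]
T4·…·T1 = [3 0 3; -2 2 6; 0 0 1]
T5·…·T1 = [6 0 6; 4 -4 -12; 0 0 1]
T6·…·T1 = [6 0 6; 1 -4 -15; 0 0 1]

T = [6 0 6; 1 -4 -15; 0 0 1]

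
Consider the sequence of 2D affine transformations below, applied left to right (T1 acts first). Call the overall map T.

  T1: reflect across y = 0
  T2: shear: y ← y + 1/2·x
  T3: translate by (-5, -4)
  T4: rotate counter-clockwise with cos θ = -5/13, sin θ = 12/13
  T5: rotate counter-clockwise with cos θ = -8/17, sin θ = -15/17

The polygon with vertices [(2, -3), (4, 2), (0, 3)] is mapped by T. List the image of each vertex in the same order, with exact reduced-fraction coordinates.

image vertices: (-660/221, 63/221), (-304/221, -859/221), (-1247/221, -1435/221)

T1 reflect across y = 0: (2, -3) → (2, 3); (4, 2) → (4, -2); (0, 3) → (0, -3)
T2 shear: y ← y + 1/2·x: (2, 3) → (2, 4); (4, -2) → (4, 0); (0, -3) → (0, -3)
T3 translate by (-5, -4): (2, 4) → (-3, 0); (4, 0) → (-1, -4); (0, -3) → (-5, -7)
T4 rotate counter-clockwise with cos θ = -5/13, sin θ = 12/13: (-3, 0) → (15/13, -36/13); (-1, -4) → (53/13, 8/13); (-5, -7) → (109/13, -25/13)
T5 rotate counter-clockwise with cos θ = -8/17, sin θ = -15/17: (15/13, -36/13) → (-660/221, 63/221); (53/13, 8/13) → (-304/221, -859/221); (109/13, -25/13) → (-1247/221, -1435/221)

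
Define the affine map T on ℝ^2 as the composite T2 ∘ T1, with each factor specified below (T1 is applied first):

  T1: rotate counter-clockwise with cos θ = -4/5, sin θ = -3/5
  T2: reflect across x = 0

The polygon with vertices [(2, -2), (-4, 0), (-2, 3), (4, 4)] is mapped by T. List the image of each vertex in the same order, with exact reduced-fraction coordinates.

T1 rotate counter-clockwise with cos θ = -4/5, sin θ = -3/5: (2, -2) → (-14/5, 2/5); (-4, 0) → (16/5, 12/5); (-2, 3) → (17/5, -6/5); (4, 4) → (-4/5, -28/5)
T2 reflect across x = 0: (-14/5, 2/5) → (14/5, 2/5); (16/5, 12/5) → (-16/5, 12/5); (17/5, -6/5) → (-17/5, -6/5); (-4/5, -28/5) → (4/5, -28/5)

image vertices: (14/5, 2/5), (-16/5, 12/5), (-17/5, -6/5), (4/5, -28/5)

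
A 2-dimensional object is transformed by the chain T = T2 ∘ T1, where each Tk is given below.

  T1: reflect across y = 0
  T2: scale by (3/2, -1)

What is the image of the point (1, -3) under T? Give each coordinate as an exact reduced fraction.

T1 reflect across y = 0: (1, -3) → (1, 3)
T2 scale by (3/2, -1): (1, 3) → (3/2, -3)

T(p) = (3/2, -3)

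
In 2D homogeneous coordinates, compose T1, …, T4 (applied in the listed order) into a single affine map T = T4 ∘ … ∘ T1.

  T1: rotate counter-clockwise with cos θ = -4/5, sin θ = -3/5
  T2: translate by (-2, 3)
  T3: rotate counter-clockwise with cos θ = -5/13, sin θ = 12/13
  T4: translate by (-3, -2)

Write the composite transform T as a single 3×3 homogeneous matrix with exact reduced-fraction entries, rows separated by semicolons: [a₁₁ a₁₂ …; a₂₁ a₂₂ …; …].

T1 = [-4/5 3/5 0; -3/5 -4/5 0; 0 0 1]
T2·T1 = [-4/5 3/5 -2; -3/5 -4/5 3; 0 0 1]
T3·…·T1 = [56/65 33/65 -2; -33/65 56/65 -3; 0 0 1]
T4·…·T1 = [56/65 33/65 -5; -33/65 56/65 -5; 0 0 1]

T = [56/65 33/65 -5; -33/65 56/65 -5; 0 0 1]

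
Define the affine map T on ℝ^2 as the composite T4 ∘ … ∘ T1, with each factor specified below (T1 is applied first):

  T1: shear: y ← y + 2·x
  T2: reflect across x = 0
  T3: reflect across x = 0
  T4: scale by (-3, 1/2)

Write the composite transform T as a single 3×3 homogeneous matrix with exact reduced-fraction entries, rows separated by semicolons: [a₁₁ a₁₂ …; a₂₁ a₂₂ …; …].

T = [-3 0 0; 1 1/2 0; 0 0 1]

T1 = [1 0 0; 2 1 0; 0 0 1]
T2·T1 = [-1 0 0; 2 1 0; 0 0 1]
T3·…·T1 = [1 0 0; 2 1 0; 0 0 1]
T4·…·T1 = [-3 0 0; 1 1/2 0; 0 0 1]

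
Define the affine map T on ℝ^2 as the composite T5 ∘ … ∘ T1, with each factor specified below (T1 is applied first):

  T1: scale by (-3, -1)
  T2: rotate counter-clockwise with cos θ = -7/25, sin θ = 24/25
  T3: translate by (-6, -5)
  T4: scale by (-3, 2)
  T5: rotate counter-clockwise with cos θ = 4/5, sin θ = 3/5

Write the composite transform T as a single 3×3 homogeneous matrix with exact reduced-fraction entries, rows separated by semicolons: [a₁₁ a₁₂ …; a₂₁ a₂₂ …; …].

T = [36/25 -66/25 102/5; -153/25 -32/25 14/5; 0 0 1]

T1 = [-3 0 0; 0 -1 0; 0 0 1]
T2·T1 = [21/25 24/25 0; -72/25 7/25 0; 0 0 1]
T3·…·T1 = [21/25 24/25 -6; -72/25 7/25 -5; 0 0 1]
T4·…·T1 = [-63/25 -72/25 18; -144/25 14/25 -10; 0 0 1]
T5·…·T1 = [36/25 -66/25 102/5; -153/25 -32/25 14/5; 0 0 1]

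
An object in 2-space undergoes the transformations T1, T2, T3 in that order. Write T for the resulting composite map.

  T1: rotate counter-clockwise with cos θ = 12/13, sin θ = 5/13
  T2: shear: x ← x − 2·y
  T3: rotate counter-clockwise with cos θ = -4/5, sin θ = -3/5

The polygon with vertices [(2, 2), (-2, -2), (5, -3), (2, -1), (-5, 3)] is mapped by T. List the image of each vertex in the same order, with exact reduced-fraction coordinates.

image vertices: (318/65, 2/5), (-318/65, -2/5), (-421/65, -19/5), (-138/65, -7/5), (421/65, 19/5)

T1 rotate counter-clockwise with cos θ = 12/13, sin θ = 5/13: (2, 2) → (14/13, 34/13); (-2, -2) → (-14/13, -34/13); (5, -3) → (75/13, -11/13); (2, -1) → (29/13, -2/13); (-5, 3) → (-75/13, 11/13)
T2 shear: x ← x − 2·y: (14/13, 34/13) → (-54/13, 34/13); (-14/13, -34/13) → (54/13, -34/13); (75/13, -11/13) → (97/13, -11/13); (29/13, -2/13) → (33/13, -2/13); (-75/13, 11/13) → (-97/13, 11/13)
T3 rotate counter-clockwise with cos θ = -4/5, sin θ = -3/5: (-54/13, 34/13) → (318/65, 2/5); (54/13, -34/13) → (-318/65, -2/5); (97/13, -11/13) → (-421/65, -19/5); (33/13, -2/13) → (-138/65, -7/5); (-97/13, 11/13) → (421/65, 19/5)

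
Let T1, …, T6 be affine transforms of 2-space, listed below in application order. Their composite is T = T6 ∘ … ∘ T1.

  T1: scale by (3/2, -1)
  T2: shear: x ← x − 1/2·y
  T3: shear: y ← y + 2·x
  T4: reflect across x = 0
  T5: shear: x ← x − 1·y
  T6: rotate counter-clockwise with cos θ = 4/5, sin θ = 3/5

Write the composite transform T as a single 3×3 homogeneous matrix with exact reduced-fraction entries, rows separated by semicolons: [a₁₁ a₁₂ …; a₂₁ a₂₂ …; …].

T = [-27/5 -2/5 0; -3/10 -3/10 0; 0 0 1]

T1 = [3/2 0 0; 0 -1 0; 0 0 1]
T2·T1 = [3/2 1/2 0; 0 -1 0; 0 0 1]
T3·…·T1 = [3/2 1/2 0; 3 0 0; 0 0 1]
T4·…·T1 = [-3/2 -1/2 0; 3 0 0; 0 0 1]
T5·…·T1 = [-9/2 -1/2 0; 3 0 0; 0 0 1]
T6·…·T1 = [-27/5 -2/5 0; -3/10 -3/10 0; 0 0 1]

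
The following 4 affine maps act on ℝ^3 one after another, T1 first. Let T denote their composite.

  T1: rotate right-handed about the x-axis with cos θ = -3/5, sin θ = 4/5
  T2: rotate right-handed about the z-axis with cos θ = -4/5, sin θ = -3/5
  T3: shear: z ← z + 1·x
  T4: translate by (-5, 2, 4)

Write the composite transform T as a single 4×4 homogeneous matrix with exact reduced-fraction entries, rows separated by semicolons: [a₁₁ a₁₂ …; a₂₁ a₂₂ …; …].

T = [-4/5 -9/25 -12/25 -5; -3/5 12/25 16/25 2; -4/5 11/25 -27/25 4; 0 0 0 1]

T1 = [1 0 0 0; 0 -3/5 -4/5 0; 0 4/5 -3/5 0; 0 0 0 1]
T2·T1 = [-4/5 -9/25 -12/25 0; -3/5 12/25 16/25 0; 0 4/5 -3/5 0; 0 0 0 1]
T3·…·T1 = [-4/5 -9/25 -12/25 0; -3/5 12/25 16/25 0; -4/5 11/25 -27/25 0; 0 0 0 1]
T4·…·T1 = [-4/5 -9/25 -12/25 -5; -3/5 12/25 16/25 2; -4/5 11/25 -27/25 4; 0 0 0 1]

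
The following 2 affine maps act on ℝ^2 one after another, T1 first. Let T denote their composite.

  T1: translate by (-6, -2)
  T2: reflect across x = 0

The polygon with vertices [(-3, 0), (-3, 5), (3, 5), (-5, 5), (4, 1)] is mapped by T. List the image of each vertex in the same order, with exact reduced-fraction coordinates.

image vertices: (9, -2), (9, 3), (3, 3), (11, 3), (2, -1)

T1 translate by (-6, -2): (-3, 0) → (-9, -2); (-3, 5) → (-9, 3); (3, 5) → (-3, 3); (-5, 5) → (-11, 3); (4, 1) → (-2, -1)
T2 reflect across x = 0: (-9, -2) → (9, -2); (-9, 3) → (9, 3); (-3, 3) → (3, 3); (-11, 3) → (11, 3); (-2, -1) → (2, -1)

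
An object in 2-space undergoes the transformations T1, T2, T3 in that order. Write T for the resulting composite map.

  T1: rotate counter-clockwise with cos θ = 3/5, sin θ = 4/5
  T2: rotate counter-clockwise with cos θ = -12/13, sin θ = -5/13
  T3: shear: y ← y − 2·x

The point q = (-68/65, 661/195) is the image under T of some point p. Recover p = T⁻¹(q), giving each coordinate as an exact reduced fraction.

p = (-1, -4/3)

T1 = [3/5 -4/5 0; 4/5 3/5 0; 0 0 1]
T2·T1 = [-16/65 63/65 0; -63/65 -16/65 0; 0 0 1]
T3·…·T1 = [-16/65 63/65 0; -31/65 -142/65 0; 0 0 1]
det M = 1; M⁻¹ = [-142/65 -63/65 0; 31/65 -16/65 0; 0 0 1]
M⁻¹ · (-68/65, 661/195)ᵀ = (-1, -4/3)ᵀ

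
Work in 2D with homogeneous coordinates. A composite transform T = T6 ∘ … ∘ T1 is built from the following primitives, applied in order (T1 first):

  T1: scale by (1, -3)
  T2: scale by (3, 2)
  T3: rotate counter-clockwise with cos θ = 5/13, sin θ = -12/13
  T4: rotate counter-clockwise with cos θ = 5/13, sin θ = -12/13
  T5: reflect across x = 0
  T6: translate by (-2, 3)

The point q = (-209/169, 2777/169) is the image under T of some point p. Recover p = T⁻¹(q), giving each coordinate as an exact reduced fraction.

T1 = [1 0 0; 0 -3 0; 0 0 1]
T2·T1 = [3 0 0; 0 -6 0; 0 0 1]
T3·…·T1 = [15/13 -72/13 0; -36/13 -30/13 0; 0 0 1]
T4·…·T1 = [-357/169 -720/169 0; -360/169 714/169 0; 0 0 1]
T5·…·T1 = [357/169 720/169 0; -360/169 714/169 0; 0 0 1]
T6·…·T1 = [357/169 720/169 -2; -360/169 714/169 3; 0 0 1]
det M = 18; M⁻¹ = [119/507 -40/169 46/39; 20/169 119/1014 -3/26; 0 0 1]
M⁻¹ · (-209/169, 2777/169)ᵀ = (-3, 5/3)ᵀ

p = (-3, 5/3)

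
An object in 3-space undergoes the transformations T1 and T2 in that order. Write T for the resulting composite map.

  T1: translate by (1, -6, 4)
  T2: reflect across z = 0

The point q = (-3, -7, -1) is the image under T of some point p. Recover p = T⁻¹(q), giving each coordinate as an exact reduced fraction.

T1 = [1 0 0 1; 0 1 0 -6; 0 0 1 4; 0 0 0 1]
T2·T1 = [1 0 0 1; 0 1 0 -6; 0 0 -1 -4; 0 0 0 1]
det M = -1; M⁻¹ = [1 0 0 -1; 0 1 0 6; 0 0 -1 -4; 0 0 0 1]
M⁻¹ · (-3, -7, -1)ᵀ = (-4, -1, -3)ᵀ

p = (-4, -1, -3)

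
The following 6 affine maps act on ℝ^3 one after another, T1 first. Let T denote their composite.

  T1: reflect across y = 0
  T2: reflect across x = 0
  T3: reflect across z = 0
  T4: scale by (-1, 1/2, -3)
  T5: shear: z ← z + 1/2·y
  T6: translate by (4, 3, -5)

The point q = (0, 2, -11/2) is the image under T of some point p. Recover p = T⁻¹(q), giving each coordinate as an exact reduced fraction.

p = (-4, 2, 0)

T1 = [1 0 0 0; 0 -1 0 0; 0 0 1 0; 0 0 0 1]
T2·T1 = [-1 0 0 0; 0 -1 0 0; 0 0 1 0; 0 0 0 1]
T3·…·T1 = [-1 0 0 0; 0 -1 0 0; 0 0 -1 0; 0 0 0 1]
T4·…·T1 = [1 0 0 0; 0 -1/2 0 0; 0 0 3 0; 0 0 0 1]
T5·…·T1 = [1 0 0 0; 0 -1/2 0 0; 0 -1/4 3 0; 0 0 0 1]
T6·…·T1 = [1 0 0 4; 0 -1/2 0 3; 0 -1/4 3 -5; 0 0 0 1]
det M = -3/2; M⁻¹ = [1 0 0 -4; 0 -2 0 6; 0 -1/6 1/3 13/6; 0 0 0 1]
M⁻¹ · (0, 2, -11/2)ᵀ = (-4, 2, 0)ᵀ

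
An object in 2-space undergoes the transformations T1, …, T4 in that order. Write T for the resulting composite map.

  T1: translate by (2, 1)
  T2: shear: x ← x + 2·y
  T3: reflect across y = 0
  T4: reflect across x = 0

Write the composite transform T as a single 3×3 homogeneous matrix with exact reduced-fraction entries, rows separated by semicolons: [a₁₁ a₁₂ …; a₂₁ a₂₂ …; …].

T = [-1 -2 -4; 0 -1 -1; 0 0 1]

T1 = [1 0 2; 0 1 1; 0 0 1]
T2·T1 = [1 2 4; 0 1 1; 0 0 1]
T3·…·T1 = [1 2 4; 0 -1 -1; 0 0 1]
T4·…·T1 = [-1 -2 -4; 0 -1 -1; 0 0 1]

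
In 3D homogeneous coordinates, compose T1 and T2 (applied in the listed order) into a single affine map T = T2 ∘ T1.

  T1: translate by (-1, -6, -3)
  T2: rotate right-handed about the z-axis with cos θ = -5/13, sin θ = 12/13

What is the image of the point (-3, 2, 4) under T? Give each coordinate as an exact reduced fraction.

T(p) = (68/13, -28/13, 1)

T1 translate by (-1, -6, -3): (-3, 2, 4) → (-4, -4, 1)
T2 rotate right-handed about the z-axis with cos θ = -5/13, sin θ = 12/13: (-4, -4, 1) → (68/13, -28/13, 1)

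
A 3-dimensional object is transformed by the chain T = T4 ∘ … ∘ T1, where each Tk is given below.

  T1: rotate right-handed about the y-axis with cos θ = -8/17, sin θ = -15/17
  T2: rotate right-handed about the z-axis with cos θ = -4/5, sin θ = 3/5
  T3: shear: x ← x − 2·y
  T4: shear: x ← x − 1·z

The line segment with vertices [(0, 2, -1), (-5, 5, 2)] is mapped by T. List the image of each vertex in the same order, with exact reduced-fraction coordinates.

T1 rotate right-handed about the y-axis with cos θ = -8/17, sin θ = -15/17: (0, 2, -1) → (15/17, 2, 8/17); (-5, 5, 2) → (10/17, 5, -91/17)
T2 rotate right-handed about the z-axis with cos θ = -4/5, sin θ = 3/5: (15/17, 2, 8/17) → (-162/85, -91/85, 8/17); (10/17, 5, -91/17) → (-59/17, -62/17, -91/17)
T3 shear: x ← x − 2·y: (-162/85, -91/85, 8/17) → (4/17, -91/85, 8/17); (-59/17, -62/17, -91/17) → (65/17, -62/17, -91/17)
T4 shear: x ← x − 1·z: (4/17, -91/85, 8/17) → (-4/17, -91/85, 8/17); (65/17, -62/17, -91/17) → (156/17, -62/17, -91/17)

image vertices: (-4/17, -91/85, 8/17), (156/17, -62/17, -91/17)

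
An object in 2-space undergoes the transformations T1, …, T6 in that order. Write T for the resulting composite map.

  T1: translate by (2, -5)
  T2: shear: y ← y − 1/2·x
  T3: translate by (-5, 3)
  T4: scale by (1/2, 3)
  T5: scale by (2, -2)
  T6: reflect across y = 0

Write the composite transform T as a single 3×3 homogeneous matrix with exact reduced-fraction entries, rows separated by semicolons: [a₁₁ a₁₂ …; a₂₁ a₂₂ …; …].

T1 = [1 0 2; 0 1 -5; 0 0 1]
T2·T1 = [1 0 2; -1/2 1 -6; 0 0 1]
T3·…·T1 = [1 0 -3; -1/2 1 -3; 0 0 1]
T4·…·T1 = [1/2 0 -3/2; -3/2 3 -9; 0 0 1]
T5·…·T1 = [1 0 -3; 3 -6 18; 0 0 1]
T6·…·T1 = [1 0 -3; -3 6 -18; 0 0 1]

T = [1 0 -3; -3 6 -18; 0 0 1]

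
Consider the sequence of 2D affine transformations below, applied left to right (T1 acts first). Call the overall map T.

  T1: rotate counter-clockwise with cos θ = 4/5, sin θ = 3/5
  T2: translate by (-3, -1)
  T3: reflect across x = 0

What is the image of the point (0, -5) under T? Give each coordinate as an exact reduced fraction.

T(p) = (0, -5)

T1 rotate counter-clockwise with cos θ = 4/5, sin θ = 3/5: (0, -5) → (3, -4)
T2 translate by (-3, -1): (3, -4) → (0, -5)
T3 reflect across x = 0: (0, -5) → (0, -5)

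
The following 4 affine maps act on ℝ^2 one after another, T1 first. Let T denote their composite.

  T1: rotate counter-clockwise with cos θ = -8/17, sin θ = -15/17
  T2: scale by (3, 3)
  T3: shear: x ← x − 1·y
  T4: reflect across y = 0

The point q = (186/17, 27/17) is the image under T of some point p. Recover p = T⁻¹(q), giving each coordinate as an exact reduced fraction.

T1 = [-8/17 15/17 0; -15/17 -8/17 0; 0 0 1]
T2·T1 = [-24/17 45/17 0; -45/17 -24/17 0; 0 0 1]
T3·…·T1 = [21/17 69/17 0; -45/17 -24/17 0; 0 0 1]
T4·…·T1 = [21/17 69/17 0; 45/17 24/17 0; 0 0 1]
det M = -9; M⁻¹ = [-8/51 23/51 0; 5/17 -7/51 0; 0 0 1]
M⁻¹ · (186/17, 27/17)ᵀ = (-1, 3)ᵀ

p = (-1, 3)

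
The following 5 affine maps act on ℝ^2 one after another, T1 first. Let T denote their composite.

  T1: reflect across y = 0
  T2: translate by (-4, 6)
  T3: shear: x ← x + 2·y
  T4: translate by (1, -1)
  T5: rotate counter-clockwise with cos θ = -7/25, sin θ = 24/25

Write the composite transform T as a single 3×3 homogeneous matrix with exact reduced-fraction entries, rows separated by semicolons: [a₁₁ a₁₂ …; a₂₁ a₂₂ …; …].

T1 = [1 0 0; 0 -1 0; 0 0 1]
T2·T1 = [1 0 -4; 0 -1 6; 0 0 1]
T3·…·T1 = [1 -2 8; 0 -1 6; 0 0 1]
T4·…·T1 = [1 -2 9; 0 -1 5; 0 0 1]
T5·…·T1 = [-7/25 38/25 -183/25; 24/25 -41/25 181/25; 0 0 1]

T = [-7/25 38/25 -183/25; 24/25 -41/25 181/25; 0 0 1]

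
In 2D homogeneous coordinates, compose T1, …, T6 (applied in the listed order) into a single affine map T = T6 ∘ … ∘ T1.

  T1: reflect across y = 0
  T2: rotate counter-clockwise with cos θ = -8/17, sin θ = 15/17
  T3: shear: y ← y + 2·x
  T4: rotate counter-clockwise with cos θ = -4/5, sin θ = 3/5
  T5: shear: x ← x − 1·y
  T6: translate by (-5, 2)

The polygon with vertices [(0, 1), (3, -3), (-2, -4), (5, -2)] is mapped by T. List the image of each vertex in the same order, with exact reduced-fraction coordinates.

image vertices: (-492/85, 63/85), (-59/85, 431/85), (-267/85, 638/85), (-16/85, 284/85)

T1 reflect across y = 0: (0, 1) → (0, -1); (3, -3) → (3, 3); (-2, -4) → (-2, 4); (5, -2) → (5, 2)
T2 rotate counter-clockwise with cos θ = -8/17, sin θ = 15/17: (0, -1) → (15/17, 8/17); (3, 3) → (-69/17, 21/17); (-2, 4) → (-44/17, -62/17); (5, 2) → (-70/17, 59/17)
T3 shear: y ← y + 2·x: (15/17, 8/17) → (15/17, 38/17); (-69/17, 21/17) → (-69/17, -117/17); (-44/17, -62/17) → (-44/17, -150/17); (-70/17, 59/17) → (-70/17, -81/17)
T4 rotate counter-clockwise with cos θ = -4/5, sin θ = 3/5: (15/17, 38/17) → (-174/85, -107/85); (-69/17, -117/17) → (627/85, 261/85); (-44/17, -150/17) → (626/85, 468/85); (-70/17, -81/17) → (523/85, 114/85)
T5 shear: x ← x − 1·y: (-174/85, -107/85) → (-67/85, -107/85); (627/85, 261/85) → (366/85, 261/85); (626/85, 468/85) → (158/85, 468/85); (523/85, 114/85) → (409/85, 114/85)
T6 translate by (-5, 2): (-67/85, -107/85) → (-492/85, 63/85); (366/85, 261/85) → (-59/85, 431/85); (158/85, 468/85) → (-267/85, 638/85); (409/85, 114/85) → (-16/85, 284/85)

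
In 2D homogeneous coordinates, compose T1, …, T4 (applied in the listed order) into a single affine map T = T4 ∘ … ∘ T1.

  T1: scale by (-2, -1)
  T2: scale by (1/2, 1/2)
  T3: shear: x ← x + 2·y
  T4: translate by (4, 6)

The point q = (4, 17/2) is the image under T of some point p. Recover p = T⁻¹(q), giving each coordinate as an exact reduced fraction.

T1 = [-2 0 0; 0 -1 0; 0 0 1]
T2·T1 = [-1 0 0; 0 -1/2 0; 0 0 1]
T3·…·T1 = [-1 -1 0; 0 -1/2 0; 0 0 1]
T4·…·T1 = [-1 -1 4; 0 -1/2 6; 0 0 1]
det M = 1/2; M⁻¹ = [-1 2 -8; 0 -2 12; 0 0 1]
M⁻¹ · (4, 17/2)ᵀ = (5, -5)ᵀ

p = (5, -5)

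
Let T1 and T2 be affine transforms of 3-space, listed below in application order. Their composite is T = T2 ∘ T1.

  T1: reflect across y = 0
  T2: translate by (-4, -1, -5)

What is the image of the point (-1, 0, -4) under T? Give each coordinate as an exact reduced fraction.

T1 reflect across y = 0: (-1, 0, -4) → (-1, 0, -4)
T2 translate by (-4, -1, -5): (-1, 0, -4) → (-5, -1, -9)

T(p) = (-5, -1, -9)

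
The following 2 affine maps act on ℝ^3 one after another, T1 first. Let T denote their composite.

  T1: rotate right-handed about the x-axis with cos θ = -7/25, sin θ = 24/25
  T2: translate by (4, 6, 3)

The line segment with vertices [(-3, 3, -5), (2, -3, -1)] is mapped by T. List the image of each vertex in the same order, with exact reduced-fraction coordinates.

T1 rotate right-handed about the x-axis with cos θ = -7/25, sin θ = 24/25: (-3, 3, -5) → (-3, 99/25, 107/25); (2, -3, -1) → (2, 9/5, -13/5)
T2 translate by (4, 6, 3): (-3, 99/25, 107/25) → (1, 249/25, 182/25); (2, 9/5, -13/5) → (6, 39/5, 2/5)

image vertices: (1, 249/25, 182/25), (6, 39/5, 2/5)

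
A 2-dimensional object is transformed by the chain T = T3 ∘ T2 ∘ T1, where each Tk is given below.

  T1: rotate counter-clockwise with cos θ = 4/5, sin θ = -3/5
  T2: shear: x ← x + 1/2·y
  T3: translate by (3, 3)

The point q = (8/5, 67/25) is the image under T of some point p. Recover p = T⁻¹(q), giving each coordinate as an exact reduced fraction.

T1 = [4/5 3/5 0; -3/5 4/5 0; 0 0 1]
T2·T1 = [1/2 1 0; -3/5 4/5 0; 0 0 1]
T3·…·T1 = [1/2 1 3; -3/5 4/5 3; 0 0 1]
det M = 1; M⁻¹ = [4/5 -1 3/5; 3/5 1/2 -33/10; 0 0 1]
M⁻¹ · (8/5, 67/25)ᵀ = (-4/5, -1)ᵀ

p = (-4/5, -1)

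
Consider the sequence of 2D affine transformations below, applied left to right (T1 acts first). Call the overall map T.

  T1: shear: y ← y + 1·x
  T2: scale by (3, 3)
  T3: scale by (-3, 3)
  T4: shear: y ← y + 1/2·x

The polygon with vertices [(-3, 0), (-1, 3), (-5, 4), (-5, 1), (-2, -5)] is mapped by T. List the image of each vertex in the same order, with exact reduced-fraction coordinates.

image vertices: (27, -27/2), (9, 45/2), (45, 27/2), (45, -27/2), (18, -54)

T1 shear: y ← y + 1·x: (-3, 0) → (-3, -3); (-1, 3) → (-1, 2); (-5, 4) → (-5, -1); (-5, 1) → (-5, -4); (-2, -5) → (-2, -7)
T2 scale by (3, 3): (-3, -3) → (-9, -9); (-1, 2) → (-3, 6); (-5, -1) → (-15, -3); (-5, -4) → (-15, -12); (-2, -7) → (-6, -21)
T3 scale by (-3, 3): (-9, -9) → (27, -27); (-3, 6) → (9, 18); (-15, -3) → (45, -9); (-15, -12) → (45, -36); (-6, -21) → (18, -63)
T4 shear: y ← y + 1/2·x: (27, -27) → (27, -27/2); (9, 18) → (9, 45/2); (45, -9) → (45, 27/2); (45, -36) → (45, -27/2); (18, -63) → (18, -54)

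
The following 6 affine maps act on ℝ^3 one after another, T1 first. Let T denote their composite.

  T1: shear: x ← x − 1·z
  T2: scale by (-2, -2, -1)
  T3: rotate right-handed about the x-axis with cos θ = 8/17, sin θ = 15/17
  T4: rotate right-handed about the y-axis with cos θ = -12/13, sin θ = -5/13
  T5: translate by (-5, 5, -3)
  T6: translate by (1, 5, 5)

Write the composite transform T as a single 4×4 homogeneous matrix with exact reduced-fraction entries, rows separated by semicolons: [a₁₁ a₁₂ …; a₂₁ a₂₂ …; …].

T = [24/13 150/221 -368/221 -4; 0 -16/17 15/17 10; -10/13 360/221 266/221 2; 0 0 0 1]

T1 = [1 0 -1 0; 0 1 0 0; 0 0 1 0; 0 0 0 1]
T2·T1 = [-2 0 2 0; 0 -2 0 0; 0 0 -1 0; 0 0 0 1]
T3·…·T1 = [-2 0 2 0; 0 -16/17 15/17 0; 0 -30/17 -8/17 0; 0 0 0 1]
T4·…·T1 = [24/13 150/221 -368/221 0; 0 -16/17 15/17 0; -10/13 360/221 266/221 0; 0 0 0 1]
T5·…·T1 = [24/13 150/221 -368/221 -5; 0 -16/17 15/17 5; -10/13 360/221 266/221 -3; 0 0 0 1]
T6·…·T1 = [24/13 150/221 -368/221 -4; 0 -16/17 15/17 10; -10/13 360/221 266/221 2; 0 0 0 1]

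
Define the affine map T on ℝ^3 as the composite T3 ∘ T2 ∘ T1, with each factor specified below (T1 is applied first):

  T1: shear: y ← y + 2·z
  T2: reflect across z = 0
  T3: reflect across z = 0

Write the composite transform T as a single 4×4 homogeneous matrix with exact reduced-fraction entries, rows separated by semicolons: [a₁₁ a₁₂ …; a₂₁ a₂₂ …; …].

T = [1 0 0 0; 0 1 2 0; 0 0 1 0; 0 0 0 1]

T1 = [1 0 0 0; 0 1 2 0; 0 0 1 0; 0 0 0 1]
T2·T1 = [1 0 0 0; 0 1 2 0; 0 0 -1 0; 0 0 0 1]
T3·…·T1 = [1 0 0 0; 0 1 2 0; 0 0 1 0; 0 0 0 1]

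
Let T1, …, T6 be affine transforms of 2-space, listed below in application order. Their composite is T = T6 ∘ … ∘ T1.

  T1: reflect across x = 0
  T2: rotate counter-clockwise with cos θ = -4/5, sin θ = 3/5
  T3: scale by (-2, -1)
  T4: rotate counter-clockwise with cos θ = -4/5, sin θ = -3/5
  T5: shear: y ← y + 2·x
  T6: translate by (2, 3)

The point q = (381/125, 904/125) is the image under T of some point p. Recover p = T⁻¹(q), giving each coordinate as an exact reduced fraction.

p = (1/5, -3/2)

T1 = [-1 0 0; 0 1 0; 0 0 1]
T2·T1 = [4/5 -3/5 0; -3/5 -4/5 0; 0 0 1]
T3·…·T1 = [-8/5 6/5 0; 3/5 4/5 0; 0 0 1]
T4·…·T1 = [41/25 -12/25 0; 12/25 -34/25 0; 0 0 1]
T5·…·T1 = [41/25 -12/25 0; 94/25 -58/25 0; 0 0 1]
T6·…·T1 = [41/25 -12/25 2; 94/25 -58/25 3; 0 0 1]
det M = -2; M⁻¹ = [29/25 -6/25 -8/5; 47/25 -41/50 -13/10; 0 0 1]
M⁻¹ · (381/125, 904/125)ᵀ = (1/5, -3/2)ᵀ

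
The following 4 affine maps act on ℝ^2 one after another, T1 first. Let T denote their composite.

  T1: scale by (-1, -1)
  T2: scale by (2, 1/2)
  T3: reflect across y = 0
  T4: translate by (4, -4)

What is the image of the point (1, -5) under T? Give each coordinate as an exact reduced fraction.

T(p) = (2, -13/2)

T1 scale by (-1, -1): (1, -5) → (-1, 5)
T2 scale by (2, 1/2): (-1, 5) → (-2, 5/2)
T3 reflect across y = 0: (-2, 5/2) → (-2, -5/2)
T4 translate by (4, -4): (-2, -5/2) → (2, -13/2)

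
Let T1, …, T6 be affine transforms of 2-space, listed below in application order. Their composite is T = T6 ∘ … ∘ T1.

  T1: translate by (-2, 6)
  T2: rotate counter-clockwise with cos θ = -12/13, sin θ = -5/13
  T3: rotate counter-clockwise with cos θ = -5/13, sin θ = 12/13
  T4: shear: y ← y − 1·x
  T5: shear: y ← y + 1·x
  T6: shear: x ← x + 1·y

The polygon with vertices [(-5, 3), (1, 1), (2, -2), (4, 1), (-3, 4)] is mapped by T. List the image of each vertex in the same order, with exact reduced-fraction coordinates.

T1 translate by (-2, 6): (-5, 3) → (-7, 9); (1, 1) → (-1, 7); (2, -2) → (0, 4); (4, 1) → (2, 7); (-3, 4) → (-5, 10)
T2 rotate counter-clockwise with cos θ = -12/13, sin θ = -5/13: (-7, 9) → (129/13, -73/13); (-1, 7) → (47/13, -79/13); (0, 4) → (20/13, -48/13); (2, 7) → (11/13, -94/13); (-5, 10) → (110/13, -95/13)
T3 rotate counter-clockwise with cos θ = -5/13, sin θ = 12/13: (129/13, -73/13) → (231/169, 1913/169); (47/13, -79/13) → (713/169, 959/169); (20/13, -48/13) → (476/169, 480/169); (11/13, -94/13) → (1073/169, 602/169); (110/13, -95/13) → (590/169, 1795/169)
T4 shear: y ← y − 1·x: (231/169, 1913/169) → (231/169, 1682/169); (713/169, 959/169) → (713/169, 246/169); (476/169, 480/169) → (476/169, 4/169); (1073/169, 602/169) → (1073/169, -471/169); (590/169, 1795/169) → (590/169, 1205/169)
T5 shear: y ← y + 1·x: (231/169, 1682/169) → (231/169, 1913/169); (713/169, 246/169) → (713/169, 959/169); (476/169, 4/169) → (476/169, 480/169); (1073/169, -471/169) → (1073/169, 602/169); (590/169, 1205/169) → (590/169, 1795/169)
T6 shear: x ← x + 1·y: (231/169, 1913/169) → (2144/169, 1913/169); (713/169, 959/169) → (1672/169, 959/169); (476/169, 480/169) → (956/169, 480/169); (1073/169, 602/169) → (1675/169, 602/169); (590/169, 1795/169) → (2385/169, 1795/169)

image vertices: (2144/169, 1913/169), (1672/169, 959/169), (956/169, 480/169), (1675/169, 602/169), (2385/169, 1795/169)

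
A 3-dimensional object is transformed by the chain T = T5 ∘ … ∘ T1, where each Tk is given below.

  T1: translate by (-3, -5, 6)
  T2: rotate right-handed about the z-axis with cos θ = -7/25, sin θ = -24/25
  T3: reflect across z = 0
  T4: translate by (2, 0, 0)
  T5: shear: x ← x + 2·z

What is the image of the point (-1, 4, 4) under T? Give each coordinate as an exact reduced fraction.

T(p) = (-446/25, 103/25, -10)

T1 translate by (-3, -5, 6): (-1, 4, 4) → (-4, -1, 10)
T2 rotate right-handed about the z-axis with cos θ = -7/25, sin θ = -24/25: (-4, -1, 10) → (4/25, 103/25, 10)
T3 reflect across z = 0: (4/25, 103/25, 10) → (4/25, 103/25, -10)
T4 translate by (2, 0, 0): (4/25, 103/25, -10) → (54/25, 103/25, -10)
T5 shear: x ← x + 2·z: (54/25, 103/25, -10) → (-446/25, 103/25, -10)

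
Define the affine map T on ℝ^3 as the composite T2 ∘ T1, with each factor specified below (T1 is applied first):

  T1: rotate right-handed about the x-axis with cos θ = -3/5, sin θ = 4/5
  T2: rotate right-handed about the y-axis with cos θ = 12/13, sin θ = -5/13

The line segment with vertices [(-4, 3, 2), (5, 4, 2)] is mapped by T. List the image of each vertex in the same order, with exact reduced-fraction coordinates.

image vertices: (-54/13, -17/5, -28/65), (50/13, -4, 49/13)

T1 rotate right-handed about the x-axis with cos θ = -3/5, sin θ = 4/5: (-4, 3, 2) → (-4, -17/5, 6/5); (5, 4, 2) → (5, -4, 2)
T2 rotate right-handed about the y-axis with cos θ = 12/13, sin θ = -5/13: (-4, -17/5, 6/5) → (-54/13, -17/5, -28/65); (5, -4, 2) → (50/13, -4, 49/13)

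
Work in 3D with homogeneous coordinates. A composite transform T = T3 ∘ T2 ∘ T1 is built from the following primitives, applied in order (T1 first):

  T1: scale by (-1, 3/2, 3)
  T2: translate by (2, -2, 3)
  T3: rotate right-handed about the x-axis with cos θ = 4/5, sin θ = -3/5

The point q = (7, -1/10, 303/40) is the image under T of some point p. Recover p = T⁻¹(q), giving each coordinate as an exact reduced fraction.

p = (-5, -7/4, 1)

T1 = [-1 0 0 0; 0 3/2 0 0; 0 0 3 0; 0 0 0 1]
T2·T1 = [-1 0 0 2; 0 3/2 0 -2; 0 0 3 3; 0 0 0 1]
T3·…·T1 = [-1 0 0 2; 0 6/5 9/5 1/5; 0 -9/10 12/5 18/5; 0 0 0 1]
det M = -9/2; M⁻¹ = [-1 0 0 2; 0 8/15 -2/5 4/3; 0 1/5 4/15 -1; 0 0 0 1]
M⁻¹ · (7, -1/10, 303/40)ᵀ = (-5, -7/4, 1)ᵀ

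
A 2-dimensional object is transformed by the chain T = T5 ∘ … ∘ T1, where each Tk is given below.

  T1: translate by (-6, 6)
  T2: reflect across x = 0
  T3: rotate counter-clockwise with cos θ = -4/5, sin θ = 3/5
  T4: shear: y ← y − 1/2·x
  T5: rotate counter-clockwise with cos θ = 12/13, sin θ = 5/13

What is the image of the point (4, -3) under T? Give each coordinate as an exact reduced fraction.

T1 translate by (-6, 6): (4, -3) → (-2, 3)
T2 reflect across x = 0: (-2, 3) → (2, 3)
T3 rotate counter-clockwise with cos θ = -4/5, sin θ = 3/5: (2, 3) → (-17/5, -6/5)
T4 shear: y ← y − 1/2·x: (-17/5, -6/5) → (-17/5, 1/2)
T5 rotate counter-clockwise with cos θ = 12/13, sin θ = 5/13: (-17/5, 1/2) → (-433/130, -11/13)

T(p) = (-433/130, -11/13)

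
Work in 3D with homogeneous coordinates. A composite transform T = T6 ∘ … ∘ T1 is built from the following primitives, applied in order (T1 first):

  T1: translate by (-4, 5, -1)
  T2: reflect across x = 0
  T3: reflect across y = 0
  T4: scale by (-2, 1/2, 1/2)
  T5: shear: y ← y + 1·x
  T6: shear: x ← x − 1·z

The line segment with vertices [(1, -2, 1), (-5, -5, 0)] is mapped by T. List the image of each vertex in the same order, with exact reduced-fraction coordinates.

image vertices: (-6, -15/2, 0), (-35/2, -18, -1/2)

T1 translate by (-4, 5, -1): (1, -2, 1) → (-3, 3, 0); (-5, -5, 0) → (-9, 0, -1)
T2 reflect across x = 0: (-3, 3, 0) → (3, 3, 0); (-9, 0, -1) → (9, 0, -1)
T3 reflect across y = 0: (3, 3, 0) → (3, -3, 0); (9, 0, -1) → (9, 0, -1)
T4 scale by (-2, 1/2, 1/2): (3, -3, 0) → (-6, -3/2, 0); (9, 0, -1) → (-18, 0, -1/2)
T5 shear: y ← y + 1·x: (-6, -3/2, 0) → (-6, -15/2, 0); (-18, 0, -1/2) → (-18, -18, -1/2)
T6 shear: x ← x − 1·z: (-6, -15/2, 0) → (-6, -15/2, 0); (-18, -18, -1/2) → (-35/2, -18, -1/2)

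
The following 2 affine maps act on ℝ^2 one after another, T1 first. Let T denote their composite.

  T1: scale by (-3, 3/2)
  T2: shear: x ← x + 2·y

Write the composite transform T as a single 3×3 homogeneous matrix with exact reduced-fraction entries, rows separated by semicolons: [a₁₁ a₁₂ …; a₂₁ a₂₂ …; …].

T1 = [-3 0 0; 0 3/2 0; 0 0 1]
T2·T1 = [-3 3 0; 0 3/2 0; 0 0 1]

T = [-3 3 0; 0 3/2 0; 0 0 1]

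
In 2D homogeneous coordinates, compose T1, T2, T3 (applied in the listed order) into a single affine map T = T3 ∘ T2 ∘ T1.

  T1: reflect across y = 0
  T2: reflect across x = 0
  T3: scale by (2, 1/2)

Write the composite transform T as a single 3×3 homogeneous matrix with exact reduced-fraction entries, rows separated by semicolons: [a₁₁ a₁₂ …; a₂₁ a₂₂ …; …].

T = [-2 0 0; 0 -1/2 0; 0 0 1]

T1 = [1 0 0; 0 -1 0; 0 0 1]
T2·T1 = [-1 0 0; 0 -1 0; 0 0 1]
T3·…·T1 = [-2 0 0; 0 -1/2 0; 0 0 1]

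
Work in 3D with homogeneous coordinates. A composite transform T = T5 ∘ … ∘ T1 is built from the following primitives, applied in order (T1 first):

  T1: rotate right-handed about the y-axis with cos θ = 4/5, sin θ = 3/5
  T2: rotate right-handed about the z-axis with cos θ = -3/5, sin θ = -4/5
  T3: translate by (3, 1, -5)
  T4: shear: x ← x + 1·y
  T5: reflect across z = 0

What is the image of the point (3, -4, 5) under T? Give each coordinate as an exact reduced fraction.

T1 rotate right-handed about the y-axis with cos θ = 4/5, sin θ = 3/5: (3, -4, 5) → (27/5, -4, 11/5)
T2 rotate right-handed about the z-axis with cos θ = -3/5, sin θ = -4/5: (27/5, -4, 11/5) → (-161/25, -48/25, 11/5)
T3 translate by (3, 1, -5): (-161/25, -48/25, 11/5) → (-86/25, -23/25, -14/5)
T4 shear: x ← x + 1·y: (-86/25, -23/25, -14/5) → (-109/25, -23/25, -14/5)
T5 reflect across z = 0: (-109/25, -23/25, -14/5) → (-109/25, -23/25, 14/5)

T(p) = (-109/25, -23/25, 14/5)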